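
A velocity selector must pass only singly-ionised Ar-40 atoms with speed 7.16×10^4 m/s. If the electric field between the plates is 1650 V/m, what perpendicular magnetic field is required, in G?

B ≈ 230 G

qE = qvB ⇒ B = E/v = (1650) / (7.16×10^4) = 0.0230 T.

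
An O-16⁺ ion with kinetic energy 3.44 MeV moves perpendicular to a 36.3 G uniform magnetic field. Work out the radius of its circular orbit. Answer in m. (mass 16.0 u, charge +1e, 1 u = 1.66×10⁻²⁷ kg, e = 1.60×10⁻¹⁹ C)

Convert the energy: K = 3.44 MeV = 5.50×10^-13 J.
v = √(2K/m) = √(2·5.50×10^-13/2.66×10^-26) = 6.44×10^6 m/s.
r = mv/(qB) = (2.66×10^-26)(6.44×10^6) / [(1×1.60×10^-19)(3.63×10^-3)] = 294 m.

r ≈ 294 m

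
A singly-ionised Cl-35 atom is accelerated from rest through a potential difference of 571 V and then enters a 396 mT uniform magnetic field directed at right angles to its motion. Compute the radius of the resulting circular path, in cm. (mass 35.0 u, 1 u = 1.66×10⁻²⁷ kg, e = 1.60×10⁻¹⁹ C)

The kinetic energy gained is K = qV = (1×1.60×10^-19)(571) = 9.14×10^-17 J.
v = √(2K/m) = 5.61×10^4 m/s.
r = mv/(qB) = (5.81×10^-26)(5.61×10^4) / [(1×1.60×10^-19)(0.396)] = 0.0514 m.

r ≈ 5.14 cm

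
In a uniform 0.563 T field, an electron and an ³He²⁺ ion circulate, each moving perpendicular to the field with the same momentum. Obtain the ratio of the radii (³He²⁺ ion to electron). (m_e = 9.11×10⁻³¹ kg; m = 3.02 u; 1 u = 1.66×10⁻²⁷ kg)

r = p/(qB) ⇒ at equal p, r ∝ 1/q.
r_{³He²⁺ ion}/r_{electron} = 0.500.

ratio ≈ 0.500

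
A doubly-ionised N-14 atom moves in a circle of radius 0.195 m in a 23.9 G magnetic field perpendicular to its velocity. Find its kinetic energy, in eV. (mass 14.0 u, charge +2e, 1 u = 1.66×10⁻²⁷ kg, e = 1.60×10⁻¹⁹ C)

K ≈ 2.99 eV

v = qBr/m = (2×1.60×10^-19)(2.39×10^-3)(0.195) / (2.32×10^-26) = 6420 m/s.
K = ½mv² = 0.5·(2.32×10^-26)·(6420)² = 4.79×10^-19 J = 2.99 eV.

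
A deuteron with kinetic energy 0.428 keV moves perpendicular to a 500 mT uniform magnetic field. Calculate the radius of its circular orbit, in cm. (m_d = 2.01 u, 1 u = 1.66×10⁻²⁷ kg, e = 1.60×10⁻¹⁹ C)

Convert the energy: K = 0.428 keV = 6.85×10^-17 J.
v = √(2K/m) = √(2·6.85×10^-17/3.34×10^-27) = 2.03×10^5 m/s.
r = mv/(qB) = (3.34×10^-27)(2.03×10^5) / [(1×1.60×10^-19)(0.500)] = 8.45×10^-3 m.

r ≈ 0.845 cm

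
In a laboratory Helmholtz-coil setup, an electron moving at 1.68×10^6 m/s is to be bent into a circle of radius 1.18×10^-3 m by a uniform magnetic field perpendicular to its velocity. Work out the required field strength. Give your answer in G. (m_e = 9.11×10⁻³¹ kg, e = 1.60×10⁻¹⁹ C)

qvB = mv²/r gives B = mv/(qr).
B = (9.11×10^-31)(1.68×10^6) / [(1×1.60×10^-19)(1.18×10^-3)] = 8.11×10^-3 T.

B ≈ 81.1 G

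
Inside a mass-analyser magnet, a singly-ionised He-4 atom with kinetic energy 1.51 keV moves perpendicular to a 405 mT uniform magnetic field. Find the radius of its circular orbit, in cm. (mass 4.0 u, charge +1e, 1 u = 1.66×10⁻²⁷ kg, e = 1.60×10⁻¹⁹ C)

Convert the energy: K = 1.51 keV = 2.42×10^-16 J.
v = √(2K/m) = √(2·2.42×10^-16/6.64×10^-27) = 2.70×10^5 m/s.
r = mv/(qB) = (6.64×10^-27)(2.70×10^5) / [(1×1.60×10^-19)(0.405)] = 0.0276 m.

r ≈ 2.76 cm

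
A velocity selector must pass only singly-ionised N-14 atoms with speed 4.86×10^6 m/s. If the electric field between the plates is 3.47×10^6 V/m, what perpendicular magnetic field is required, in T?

B ≈ 0.714 T

qE = qvB ⇒ B = E/v = (3.47×10^6) / (4.86×10^6) = 0.714 T.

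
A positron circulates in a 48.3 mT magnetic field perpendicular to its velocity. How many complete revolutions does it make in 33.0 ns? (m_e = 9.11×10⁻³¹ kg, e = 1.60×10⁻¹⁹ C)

T = 2πm/(qB) = 2π(9.11×10^-31) / [(1×1.60×10^-19)(0.0483)] = 7.4068×10^-10 s.
N = t/T = 3.30×10^-8 / 7.4068×10^-10 ≈ 44.55, so 44 complete revolutions.

N = 44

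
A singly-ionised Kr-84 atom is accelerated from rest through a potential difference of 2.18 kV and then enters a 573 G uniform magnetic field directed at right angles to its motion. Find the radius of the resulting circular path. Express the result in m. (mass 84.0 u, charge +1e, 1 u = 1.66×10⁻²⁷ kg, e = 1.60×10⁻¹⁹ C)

The kinetic energy gained is K = qV = (1×1.60×10^-19)(2180) = 3.49×10^-16 J.
v = √(2K/m) = 7.07×10^4 m/s.
r = mv/(qB) = (1.39×10^-25)(7.07×10^4) / [(1×1.60×10^-19)(0.0573)] = 1.08 m.

r ≈ 1.08 m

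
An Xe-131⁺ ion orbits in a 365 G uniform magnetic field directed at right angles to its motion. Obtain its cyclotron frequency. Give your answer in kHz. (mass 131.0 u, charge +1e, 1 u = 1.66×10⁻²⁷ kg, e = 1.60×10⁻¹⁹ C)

f = qB/(2πm) = (1×1.60×10^-19)(0.0365) / [2π(2.17×10^-25)] = 4270 Hz.

f ≈ 4.27 kHz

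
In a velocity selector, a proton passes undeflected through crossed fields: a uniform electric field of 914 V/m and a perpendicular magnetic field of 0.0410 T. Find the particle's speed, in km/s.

v ≈ 22.3 km/s

For zero net force, qE = qvB, so v = E/B.
v = (914) / (0.0410) = 2.23×10^4 m/s.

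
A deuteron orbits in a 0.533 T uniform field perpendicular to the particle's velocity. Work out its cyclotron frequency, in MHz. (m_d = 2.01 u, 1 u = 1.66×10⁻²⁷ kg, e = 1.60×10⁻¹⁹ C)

f = qB/(2πm) = (1×1.60×10^-19)(0.533) / [2π(3.34×10^-27)] = 4.07×10^6 Hz.

f ≈ 4.07 MHz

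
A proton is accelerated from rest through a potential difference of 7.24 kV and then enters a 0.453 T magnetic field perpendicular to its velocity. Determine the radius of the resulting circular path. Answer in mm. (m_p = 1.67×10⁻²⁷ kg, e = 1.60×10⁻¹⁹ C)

The kinetic energy gained is K = qV = (1×1.60×10^-19)(7240) = 1.16×10^-15 J.
v = √(2K/m) = 1.18×10^6 m/s.
r = mv/(qB) = (1.67×10^-27)(1.18×10^6) / [(1×1.60×10^-19)(0.453)] = 0.0271 m.

r ≈ 27.1 mm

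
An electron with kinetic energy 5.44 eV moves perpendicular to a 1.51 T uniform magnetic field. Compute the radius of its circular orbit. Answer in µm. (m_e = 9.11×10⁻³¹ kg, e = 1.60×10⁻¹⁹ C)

r ≈ 5.21 µm

Convert the energy: K = 5.44 eV = 8.70×10^-19 J.
v = √(2K/m) = √(2·8.70×10^-19/9.11×10^-31) = 1.38×10^6 m/s.
r = mv/(qB) = (9.11×10^-31)(1.38×10^6) / [(1×1.60×10^-19)(1.51)] = 5.21×10^-6 m.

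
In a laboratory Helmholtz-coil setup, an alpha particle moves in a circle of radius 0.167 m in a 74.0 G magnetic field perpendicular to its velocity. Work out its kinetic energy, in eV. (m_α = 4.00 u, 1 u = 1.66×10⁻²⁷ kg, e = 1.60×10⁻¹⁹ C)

K ≈ 73.6 eV

v = qBr/m = (2×1.60×10^-19)(7.40×10^-3)(0.167) / (6.64×10^-27) = 5.96×10^4 m/s.
K = ½mv² = 0.5·(6.64×10^-27)·(5.96×10^4)² = 1.18×10^-17 J = 73.6 eV.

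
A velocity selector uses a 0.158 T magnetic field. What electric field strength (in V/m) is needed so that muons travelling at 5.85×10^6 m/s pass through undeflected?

qE = qvB ⇒ E = vB = (5.85×10^6)(0.158) = 9.24×10^5 V/m.

E ≈ 9.24×10^5 V/m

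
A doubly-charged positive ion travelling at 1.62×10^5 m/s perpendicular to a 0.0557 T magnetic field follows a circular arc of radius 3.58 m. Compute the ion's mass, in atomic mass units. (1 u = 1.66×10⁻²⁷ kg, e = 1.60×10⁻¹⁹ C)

qvB = mv²/r ⇒ m = qBr/v.
m = (2×1.60×10^-19)(0.0557)(3.58) / (1.62×10^5) = 3.94×10^-25 kg = 237 u.

m ≈ 237 u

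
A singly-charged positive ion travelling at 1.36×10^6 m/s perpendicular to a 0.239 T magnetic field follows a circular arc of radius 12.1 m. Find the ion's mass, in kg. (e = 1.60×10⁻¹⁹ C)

m ≈ 3.40×10^-25 kg

qvB = mv²/r ⇒ m = qBr/v.
m = (1×1.60×10^-19)(0.239)(12.1) / (1.36×10^6) = 3.40×10^-25 kg.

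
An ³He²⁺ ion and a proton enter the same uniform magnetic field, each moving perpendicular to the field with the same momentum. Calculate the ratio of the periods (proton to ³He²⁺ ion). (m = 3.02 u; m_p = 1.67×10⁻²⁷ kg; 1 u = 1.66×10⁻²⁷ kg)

ratio ≈ 0.666

T = 2πm/(qB) is independent of speed, so T₂/T₁ = (m₂/q₂)/(m₁/q₁).
T_{proton}/T_{³He²⁺ ion} = (1.67×10^-27/1e) / (5.01×10^-27/2e) = 0.666.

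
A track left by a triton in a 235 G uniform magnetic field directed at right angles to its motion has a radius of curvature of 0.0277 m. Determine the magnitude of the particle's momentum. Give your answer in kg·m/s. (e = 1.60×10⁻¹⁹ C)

p ≈ 1.04×10^-22 kg·m/s

Since qvB = mv²/r, the momentum p = mv = qBr.
p = (1×1.60×10^-19)(0.0235)(0.0277) = 1.04×10^-22 kg·m/s.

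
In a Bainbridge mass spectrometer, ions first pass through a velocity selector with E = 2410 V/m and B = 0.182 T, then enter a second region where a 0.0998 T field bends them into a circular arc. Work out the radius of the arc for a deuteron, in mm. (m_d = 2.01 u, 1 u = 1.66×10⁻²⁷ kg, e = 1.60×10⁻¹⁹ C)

r ≈ 2.77 mm

The selector passes v = E/B = 2410/0.182 = 1.32×10^4 m/s.
In the deflection region, r = mv/(qB₂) = (3.34×10^-27)(1.32×10^4) / [(1×1.60×10^-19)(0.0998)] = 2.77×10^-3 m.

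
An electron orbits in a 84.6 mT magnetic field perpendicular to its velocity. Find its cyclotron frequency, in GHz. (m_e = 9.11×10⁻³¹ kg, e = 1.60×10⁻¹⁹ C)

f ≈ 2.36 GHz

f = qB/(2πm) = (1×1.60×10^-19)(0.0846) / [2π(9.11×10^-31)] = 2.36×10^9 Hz.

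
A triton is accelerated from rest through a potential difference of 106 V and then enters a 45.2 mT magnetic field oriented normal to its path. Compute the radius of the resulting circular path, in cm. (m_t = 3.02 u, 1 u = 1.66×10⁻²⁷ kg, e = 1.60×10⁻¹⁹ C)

The kinetic energy gained is K = qV = (1×1.60×10^-19)(106) = 1.70×10^-17 J.
v = √(2K/m) = 8.23×10^4 m/s.
r = mv/(qB) = (5.01×10^-27)(8.23×10^4) / [(1×1.60×10^-19)(0.0452)] = 0.0570 m.

r ≈ 5.70 cm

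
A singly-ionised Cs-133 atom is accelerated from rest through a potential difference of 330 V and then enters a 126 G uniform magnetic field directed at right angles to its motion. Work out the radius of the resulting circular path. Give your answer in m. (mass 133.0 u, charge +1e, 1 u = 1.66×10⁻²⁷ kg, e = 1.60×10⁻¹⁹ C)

r ≈ 2.40 m

The kinetic energy gained is K = qV = (1×1.60×10^-19)(330) = 5.28×10^-17 J.
v = √(2K/m) = 2.19×10^4 m/s.
r = mv/(qB) = (2.21×10^-25)(2.19×10^4) / [(1×1.60×10^-19)(0.0126)] = 2.40 m.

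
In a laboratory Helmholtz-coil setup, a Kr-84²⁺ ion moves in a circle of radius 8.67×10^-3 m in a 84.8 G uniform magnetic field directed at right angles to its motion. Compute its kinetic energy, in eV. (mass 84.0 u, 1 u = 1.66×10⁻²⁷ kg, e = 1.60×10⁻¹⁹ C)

v = qBr/m = (2×1.60×10^-19)(8.48×10^-3)(8.67×10^-3) / (1.39×10^-25) = 169 m/s.
K = ½mv² = 0.5·(1.39×10^-25)·(169)² = 1.98×10^-21 J = 0.0124 eV.

K ≈ 0.0124 eV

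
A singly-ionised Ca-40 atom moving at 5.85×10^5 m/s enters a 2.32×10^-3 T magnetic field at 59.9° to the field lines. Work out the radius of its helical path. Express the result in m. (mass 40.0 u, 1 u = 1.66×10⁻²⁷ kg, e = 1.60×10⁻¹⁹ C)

Only the perpendicular component v⊥ = v sin59.9° = 5.06×10^5 m/s is bent by the field.
r = m v⊥ /(qB) = (6.64×10^-26)(5.06×10^5) / [(1×1.60×10^-19)(2.32×10^-3)] = 90.5 m.

r ≈ 90.5 m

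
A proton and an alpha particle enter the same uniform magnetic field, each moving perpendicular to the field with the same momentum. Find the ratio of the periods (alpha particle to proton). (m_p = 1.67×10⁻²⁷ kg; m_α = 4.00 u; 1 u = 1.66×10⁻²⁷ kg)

ratio ≈ 1.99

T = 2πm/(qB) is independent of speed, so T₂/T₁ = (m₂/q₂)/(m₁/q₁).
T_{alpha particle}/T_{proton} = (6.64×10^-27/2e) / (1.67×10^-27/1e) = 1.99.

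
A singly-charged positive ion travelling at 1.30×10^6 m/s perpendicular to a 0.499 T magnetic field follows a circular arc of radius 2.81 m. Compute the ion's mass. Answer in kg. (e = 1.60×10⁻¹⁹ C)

qvB = mv²/r ⇒ m = qBr/v.
m = (1×1.60×10^-19)(0.499)(2.81) / (1.30×10^6) = 1.73×10^-25 kg.

m ≈ 1.73×10^-25 kg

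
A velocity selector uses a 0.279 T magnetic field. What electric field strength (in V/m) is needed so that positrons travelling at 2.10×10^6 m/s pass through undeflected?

qE = qvB ⇒ E = vB = (2.10×10^6)(0.279) = 5.86×10^5 V/m.

E ≈ 5.86×10^5 V/m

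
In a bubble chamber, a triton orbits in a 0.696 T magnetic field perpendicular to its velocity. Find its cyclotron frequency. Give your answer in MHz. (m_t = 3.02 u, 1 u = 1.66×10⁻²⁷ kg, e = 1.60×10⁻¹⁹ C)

f = qB/(2πm) = (1×1.60×10^-19)(0.696) / [2π(5.01×10^-27)] = 3.54×10^6 Hz.

f ≈ 3.54 MHz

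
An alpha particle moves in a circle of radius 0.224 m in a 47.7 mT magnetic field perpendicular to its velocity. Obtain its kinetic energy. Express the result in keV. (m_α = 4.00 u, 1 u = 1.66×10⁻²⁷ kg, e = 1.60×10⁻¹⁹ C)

K ≈ 5.50 keV

v = qBr/m = (2×1.60×10^-19)(0.0477)(0.224) / (6.64×10^-27) = 5.15×10^5 m/s.
K = ½mv² = 0.5·(6.64×10^-27)·(5.15×10^5)² = 8.80×10^-16 J = 5.50 keV.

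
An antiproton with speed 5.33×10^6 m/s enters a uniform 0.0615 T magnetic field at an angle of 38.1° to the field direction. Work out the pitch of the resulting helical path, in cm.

The velocity component along B is v∥ = v cos38.1° = 4.19×10^6 m/s.
The cyclotron period T = 2πm/(qB) = 1.07×10^-6 s is set by m, q, B alone.
Pitch = v∥·T = (4.19×10^6)(1.07×10^-6) = 4.47 m.

pitch ≈ 447 cm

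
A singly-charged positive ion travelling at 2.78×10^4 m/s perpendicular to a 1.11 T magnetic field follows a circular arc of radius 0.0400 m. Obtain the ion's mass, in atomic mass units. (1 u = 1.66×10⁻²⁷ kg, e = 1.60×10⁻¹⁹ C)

qvB = mv²/r ⇒ m = qBr/v.
m = (1×1.60×10^-19)(1.11)(0.0400) / (2.78×10^4) = 2.56×10^-25 kg = 154 u.

m ≈ 154 u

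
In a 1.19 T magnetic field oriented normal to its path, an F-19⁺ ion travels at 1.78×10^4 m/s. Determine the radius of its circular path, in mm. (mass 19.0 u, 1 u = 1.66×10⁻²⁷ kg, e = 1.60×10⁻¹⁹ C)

The magnetic force provides the centripetal force: qvB = mv²/r, so r = mv/(qB).
r = (3.15×10^-26 kg)(1.78×10^4 m/s) / [(1×1.60×10^-19 C)(1.19 T)] = 2.95×10^-3 m.

r ≈ 2.95 mm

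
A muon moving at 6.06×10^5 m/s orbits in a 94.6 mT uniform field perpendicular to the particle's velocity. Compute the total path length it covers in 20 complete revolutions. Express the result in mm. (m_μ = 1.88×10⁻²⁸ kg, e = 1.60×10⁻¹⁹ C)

L ≈ 946 mm

r = mv/(qB) = 7.53×10^-3 m, so one revolution covers 2πr = 0.0473 m.
In 20 revolutions: L = 20·2πr = 0.946 m.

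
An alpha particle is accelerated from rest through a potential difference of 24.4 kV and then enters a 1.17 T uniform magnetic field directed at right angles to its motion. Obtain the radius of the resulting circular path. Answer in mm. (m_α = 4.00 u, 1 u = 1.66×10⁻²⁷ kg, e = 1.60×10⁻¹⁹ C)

r ≈ 27.2 mm

The kinetic energy gained is K = qV = (2×1.60×10^-19)(2.44×10^4) = 7.81×10^-15 J.
v = √(2K/m) = 1.53×10^6 m/s.
r = mv/(qB) = (6.64×10^-27)(1.53×10^6) / [(2×1.60×10^-19)(1.17)] = 0.0272 m.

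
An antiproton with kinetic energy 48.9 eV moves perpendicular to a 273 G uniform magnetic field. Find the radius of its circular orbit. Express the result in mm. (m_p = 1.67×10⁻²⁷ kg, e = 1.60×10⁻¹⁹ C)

Convert the energy: K = 48.9 eV = 7.82×10^-18 J.
v = √(2K/m) = √(2·7.82×10^-18/1.67×10^-27) = 9.68×10^4 m/s.
r = mv/(qB) = (1.67×10^-27)(9.68×10^4) / [(1×1.60×10^-19)(0.0273)] = 0.0370 m.

r ≈ 37.0 mm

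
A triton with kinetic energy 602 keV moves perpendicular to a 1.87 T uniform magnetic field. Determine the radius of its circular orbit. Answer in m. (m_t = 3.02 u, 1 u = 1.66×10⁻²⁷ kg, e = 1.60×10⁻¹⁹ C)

r ≈ 0.104 m

Convert the energy: K = 602 keV = 9.63×10^-14 J.
v = √(2K/m) = √(2·9.63×10^-14/5.01×10^-27) = 6.20×10^6 m/s.
r = mv/(qB) = (5.01×10^-27)(6.20×10^6) / [(1×1.60×10^-19)(1.87)] = 0.104 m.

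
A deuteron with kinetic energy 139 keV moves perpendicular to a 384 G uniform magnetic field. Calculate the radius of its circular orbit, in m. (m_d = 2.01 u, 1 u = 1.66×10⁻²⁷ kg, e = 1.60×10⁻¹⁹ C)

Convert the energy: K = 139 keV = 2.22×10^-14 J.
v = √(2K/m) = √(2·2.22×10^-14/3.34×10^-27) = 3.65×10^6 m/s.
r = mv/(qB) = (3.34×10^-27)(3.65×10^6) / [(1×1.60×10^-19)(0.0384)] = 1.98 m.

r ≈ 1.98 m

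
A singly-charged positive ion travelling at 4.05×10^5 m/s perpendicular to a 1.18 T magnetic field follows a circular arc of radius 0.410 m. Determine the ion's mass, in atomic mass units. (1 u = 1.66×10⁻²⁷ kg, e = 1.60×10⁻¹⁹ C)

m ≈ 115 u

qvB = mv²/r ⇒ m = qBr/v.
m = (1×1.60×10^-19)(1.18)(0.410) / (4.05×10^5) = 1.91×10^-25 kg = 115 u.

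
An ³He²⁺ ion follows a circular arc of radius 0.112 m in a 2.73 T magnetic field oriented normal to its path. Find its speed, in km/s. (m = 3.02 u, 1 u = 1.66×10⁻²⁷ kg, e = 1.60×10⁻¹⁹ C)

From qvB = mv²/r, v = qBr/m.
v = (2×1.60×10^-19)(2.73)(0.112) / (5.01×10^-27) = 1.95×10^7 m/s.

v ≈ 19500 km/s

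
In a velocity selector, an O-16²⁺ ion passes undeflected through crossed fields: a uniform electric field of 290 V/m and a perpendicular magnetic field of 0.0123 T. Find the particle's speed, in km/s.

For zero net force, qE = qvB, so v = E/B.
v = (290) / (0.0123) = 2.36×10^4 m/s.

v ≈ 23.6 km/s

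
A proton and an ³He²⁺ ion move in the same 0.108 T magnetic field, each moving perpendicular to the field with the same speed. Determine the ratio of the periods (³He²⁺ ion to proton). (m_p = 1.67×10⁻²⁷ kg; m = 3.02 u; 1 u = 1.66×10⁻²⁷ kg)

T = 2πm/(qB) is independent of speed, so T₂/T₁ = (m₂/q₂)/(m₁/q₁).
T_{³He²⁺ ion}/T_{proton} = (5.01×10^-27/2e) / (1.67×10^-27/1e) = 1.50.

ratio ≈ 1.50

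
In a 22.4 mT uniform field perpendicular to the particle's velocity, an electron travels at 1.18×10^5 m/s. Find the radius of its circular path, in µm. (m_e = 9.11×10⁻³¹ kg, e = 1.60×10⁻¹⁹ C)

r ≈ 30.0 µm

The magnetic force provides the centripetal force: qvB = mv²/r, so r = mv/(qB).
r = (9.11×10^-31 kg)(1.18×10^5 m/s) / [(1×1.60×10^-19 C)(0.0224 T)] = 3.00×10^-5 m.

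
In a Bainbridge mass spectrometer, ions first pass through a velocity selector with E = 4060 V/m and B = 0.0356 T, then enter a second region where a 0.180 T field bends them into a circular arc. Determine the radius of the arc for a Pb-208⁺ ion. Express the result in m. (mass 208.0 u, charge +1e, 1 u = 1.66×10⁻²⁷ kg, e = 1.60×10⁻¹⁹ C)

The selector passes v = E/B = 4060/0.0356 = 1.14×10^5 m/s.
In the deflection region, r = mv/(qB₂) = (3.45×10^-25)(1.14×10^5) / [(1×1.60×10^-19)(0.180)] = 1.37 m.

r ≈ 1.37 m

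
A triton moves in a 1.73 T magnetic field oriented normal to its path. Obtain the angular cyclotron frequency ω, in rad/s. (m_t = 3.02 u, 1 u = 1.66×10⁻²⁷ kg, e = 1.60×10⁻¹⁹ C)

ω = qB/m = (1×1.60×10^-19)(1.73) / (5.01×10^-27) = 5.52×10^7 rad/s.

ω ≈ 5.52×10^7 rad/s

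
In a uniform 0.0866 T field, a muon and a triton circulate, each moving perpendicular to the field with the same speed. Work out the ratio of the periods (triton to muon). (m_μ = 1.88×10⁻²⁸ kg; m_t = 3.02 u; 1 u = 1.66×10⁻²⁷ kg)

ratio ≈ 26.7

T = 2πm/(qB) is independent of speed, so T₂/T₁ = (m₂/q₂)/(m₁/q₁).
T_{triton}/T_{muon} = (5.01×10^-27/1e) / (1.88×10^-28/1e) = 26.7.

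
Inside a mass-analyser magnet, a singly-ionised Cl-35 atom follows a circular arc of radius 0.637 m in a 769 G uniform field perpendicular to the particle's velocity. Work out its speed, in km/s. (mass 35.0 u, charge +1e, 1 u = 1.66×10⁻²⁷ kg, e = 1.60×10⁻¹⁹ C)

v ≈ 135 km/s

From qvB = mv²/r, v = qBr/m.
v = (1×1.60×10^-19)(0.0769)(0.637) / (5.81×10^-26) = 1.35×10^5 m/s.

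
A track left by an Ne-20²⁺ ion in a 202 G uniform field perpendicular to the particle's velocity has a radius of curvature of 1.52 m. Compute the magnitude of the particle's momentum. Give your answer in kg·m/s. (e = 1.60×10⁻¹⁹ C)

Since qvB = mv²/r, the momentum p = mv = qBr.
p = (2×1.60×10^-19)(0.0202)(1.52) = 9.83×10^-21 kg·m/s.

p ≈ 9.83×10^-21 kg·m/s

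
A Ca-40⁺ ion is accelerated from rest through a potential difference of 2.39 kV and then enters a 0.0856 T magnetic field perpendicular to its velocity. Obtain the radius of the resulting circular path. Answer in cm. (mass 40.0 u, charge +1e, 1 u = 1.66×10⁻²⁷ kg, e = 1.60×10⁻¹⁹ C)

The kinetic energy gained is K = qV = (1×1.60×10^-19)(2390) = 3.82×10^-16 J.
v = √(2K/m) = 1.07×10^5 m/s.
r = mv/(qB) = (6.64×10^-26)(1.07×10^5) / [(1×1.60×10^-19)(0.0856)] = 0.520 m.

r ≈ 52.0 cm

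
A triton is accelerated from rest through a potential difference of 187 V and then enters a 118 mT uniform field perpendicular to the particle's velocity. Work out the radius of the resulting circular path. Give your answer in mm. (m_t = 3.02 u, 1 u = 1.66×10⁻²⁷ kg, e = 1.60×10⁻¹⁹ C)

The kinetic energy gained is K = qV = (1×1.60×10^-19)(187) = 2.99×10^-17 J.
v = √(2K/m) = 1.09×10^5 m/s.
r = mv/(qB) = (5.01×10^-27)(1.09×10^5) / [(1×1.60×10^-19)(0.118)] = 0.0290 m.

r ≈ 29.0 mm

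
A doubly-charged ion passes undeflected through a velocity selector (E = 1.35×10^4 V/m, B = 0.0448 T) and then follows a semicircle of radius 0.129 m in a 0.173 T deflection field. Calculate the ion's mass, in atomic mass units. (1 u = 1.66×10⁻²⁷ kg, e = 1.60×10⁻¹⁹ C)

v = E/B₁ = 3.01×10^5 m/s.
From r = mv/(qB₂), m = qB₂r/v = (2×1.60×10^-19)(0.173)(0.129) / (3.01×10^5) = 2.37×10^-26 kg.
In atomic mass units: m = 2.37×10^-26 / 1.66×10^-27 = 14.3 u.

m ≈ 14.3 u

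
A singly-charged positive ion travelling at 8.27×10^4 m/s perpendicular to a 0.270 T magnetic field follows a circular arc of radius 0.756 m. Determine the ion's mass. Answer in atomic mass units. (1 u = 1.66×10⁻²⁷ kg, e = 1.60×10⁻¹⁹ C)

m ≈ 238 u

qvB = mv²/r ⇒ m = qBr/v.
m = (1×1.60×10^-19)(0.270)(0.756) / (8.27×10^4) = 3.95×10^-25 kg = 238 u.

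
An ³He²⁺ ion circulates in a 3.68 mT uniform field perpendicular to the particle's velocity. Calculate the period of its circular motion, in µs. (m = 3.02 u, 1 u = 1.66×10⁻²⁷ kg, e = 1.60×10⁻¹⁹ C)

T ≈ 26.7 µs

The cyclotron period is independent of speed: T = 2πm/(qB).
T = 2π(5.01×10^-27) / [(2×1.60×10^-19)(3.68×10^-3)] = 2.67×10^-5 s.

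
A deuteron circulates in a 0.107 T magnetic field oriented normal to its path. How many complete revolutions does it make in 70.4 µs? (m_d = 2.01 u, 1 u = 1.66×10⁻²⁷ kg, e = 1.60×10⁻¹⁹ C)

N = 57

T = 2πm/(qB) = 2π(3.3366×10^-27) / [(1×1.60×10^-19)(0.107)] = 1.2246×10^-6 s.
N = t/T = 7.04×10^-5 / 1.2246×10^-6 ≈ 57.49, so 57 complete revolutions.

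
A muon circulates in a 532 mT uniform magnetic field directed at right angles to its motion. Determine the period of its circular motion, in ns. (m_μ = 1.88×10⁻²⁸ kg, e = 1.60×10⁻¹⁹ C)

T ≈ 13.9 ns

The cyclotron period is independent of speed: T = 2πm/(qB).
T = 2π(1.88×10^-28) / [(1×1.60×10^-19)(0.532)] = 1.39×10^-8 s.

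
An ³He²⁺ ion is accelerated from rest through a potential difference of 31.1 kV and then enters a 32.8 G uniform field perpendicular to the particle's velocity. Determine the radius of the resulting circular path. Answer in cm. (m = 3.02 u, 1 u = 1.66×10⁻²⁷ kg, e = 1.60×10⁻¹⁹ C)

r ≈ 952 cm

The kinetic energy gained is K = qV = (2×1.60×10^-19)(3.11×10^4) = 9.95×10^-15 J.
v = √(2K/m) = 1.99×10^6 m/s.
r = mv/(qB) = (5.01×10^-27)(1.99×10^6) / [(2×1.60×10^-19)(3.28×10^-3)] = 9.52 m.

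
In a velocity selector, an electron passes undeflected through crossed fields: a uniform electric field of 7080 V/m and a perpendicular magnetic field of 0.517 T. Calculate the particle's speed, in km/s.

For zero net force, qE = qvB, so v = E/B.
v = (7080) / (0.517) = 1.37×10^4 m/s.

v ≈ 13.7 km/s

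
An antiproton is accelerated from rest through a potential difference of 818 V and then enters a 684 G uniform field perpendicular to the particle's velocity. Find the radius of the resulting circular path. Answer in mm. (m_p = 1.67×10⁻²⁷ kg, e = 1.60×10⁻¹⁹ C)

r ≈ 60.4 mm

The kinetic energy gained is K = qV = (1×1.60×10^-19)(818) = 1.31×10^-16 J.
v = √(2K/m) = 3.96×10^5 m/s.
r = mv/(qB) = (1.67×10^-27)(3.96×10^5) / [(1×1.60×10^-19)(0.0684)] = 0.0604 m.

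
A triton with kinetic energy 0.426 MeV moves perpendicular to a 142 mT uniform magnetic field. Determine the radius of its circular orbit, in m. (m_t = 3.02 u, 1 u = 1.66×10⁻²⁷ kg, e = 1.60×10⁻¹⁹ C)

Convert the energy: K = 0.426 MeV = 6.82×10^-14 J.
v = √(2K/m) = √(2·6.82×10^-14/5.01×10^-27) = 5.21×10^6 m/s.
r = mv/(qB) = (5.01×10^-27)(5.21×10^6) / [(1×1.60×10^-19)(0.142)] = 1.15 m.

r ≈ 1.15 m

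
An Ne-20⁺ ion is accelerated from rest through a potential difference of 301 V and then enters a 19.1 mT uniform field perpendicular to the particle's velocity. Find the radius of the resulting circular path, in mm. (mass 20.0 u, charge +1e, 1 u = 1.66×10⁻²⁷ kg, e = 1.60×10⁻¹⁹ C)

The kinetic energy gained is K = qV = (1×1.60×10^-19)(301) = 4.82×10^-17 J.
v = √(2K/m) = 5.39×10^4 m/s.
r = mv/(qB) = (3.32×10^-26)(5.39×10^4) / [(1×1.60×10^-19)(0.0191)] = 0.585 m.

r ≈ 585 mm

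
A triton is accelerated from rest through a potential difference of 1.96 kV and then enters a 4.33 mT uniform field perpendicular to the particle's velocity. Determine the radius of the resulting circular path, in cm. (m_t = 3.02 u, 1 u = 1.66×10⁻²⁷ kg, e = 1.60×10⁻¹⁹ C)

The kinetic energy gained is K = qV = (1×1.60×10^-19)(1960) = 3.14×10^-16 J.
v = √(2K/m) = 3.54×10^5 m/s.
r = mv/(qB) = (5.01×10^-27)(3.54×10^5) / [(1×1.60×10^-19)(4.33×10^-3)] = 2.56 m.

r ≈ 256 cm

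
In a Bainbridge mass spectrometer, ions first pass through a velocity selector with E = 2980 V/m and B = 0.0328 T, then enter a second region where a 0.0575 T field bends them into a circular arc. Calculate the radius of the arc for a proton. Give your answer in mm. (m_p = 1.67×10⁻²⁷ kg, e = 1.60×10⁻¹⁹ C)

r ≈ 16.5 mm

The selector passes v = E/B = 2980/0.0328 = 9.09×10^4 m/s.
In the deflection region, r = mv/(qB₂) = (1.67×10^-27)(9.09×10^4) / [(1×1.60×10^-19)(0.0575)] = 0.0165 m.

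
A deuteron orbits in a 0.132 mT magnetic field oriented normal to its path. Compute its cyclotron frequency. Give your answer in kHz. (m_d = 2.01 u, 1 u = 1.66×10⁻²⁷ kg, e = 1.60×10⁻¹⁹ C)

f = qB/(2πm) = (1×1.60×10^-19)(1.32×10^-4) / [2π(3.34×10^-27)] = 1010 Hz.

f ≈ 1.01 kHz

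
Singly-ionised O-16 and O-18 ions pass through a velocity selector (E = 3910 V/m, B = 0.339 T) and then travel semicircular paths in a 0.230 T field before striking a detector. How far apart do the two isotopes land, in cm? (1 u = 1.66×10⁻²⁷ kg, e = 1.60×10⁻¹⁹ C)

Both emerge at v = E/B₁ = 1.15×10^4 m/s.
r = mv/(qB₂), so r₁ = 8.32×10^-3 m and r₂ = 9.37×10^-3 m, giving Δr = 1.04×10^-3 m.
After a semicircle each ion lands a diameter 2r from the entry slit, so the separation is 2Δr = 2.08×10^-3 m.

Δd ≈ 0.208 cm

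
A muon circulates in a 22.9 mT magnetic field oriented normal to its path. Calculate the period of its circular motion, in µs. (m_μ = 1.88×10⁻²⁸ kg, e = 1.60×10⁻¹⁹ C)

T ≈ 0.322 µs

The cyclotron period is independent of speed: T = 2πm/(qB).
T = 2π(1.88×10^-28) / [(1×1.60×10^-19)(0.0229)] = 3.22×10^-7 s.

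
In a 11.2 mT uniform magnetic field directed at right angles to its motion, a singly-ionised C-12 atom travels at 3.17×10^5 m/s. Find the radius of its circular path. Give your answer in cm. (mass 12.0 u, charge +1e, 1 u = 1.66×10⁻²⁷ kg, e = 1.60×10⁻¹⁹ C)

The magnetic force provides the centripetal force: qvB = mv²/r, so r = mv/(qB).
r = (1.99×10^-26 kg)(3.17×10^5 m/s) / [(1×1.60×10^-19 C)(0.0112 T)] = 3.52 m.

r ≈ 352 cm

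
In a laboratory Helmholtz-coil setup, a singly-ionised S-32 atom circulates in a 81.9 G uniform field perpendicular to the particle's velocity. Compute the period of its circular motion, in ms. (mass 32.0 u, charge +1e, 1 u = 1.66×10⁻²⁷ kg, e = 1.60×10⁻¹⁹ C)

T ≈ 0.255 ms

The cyclotron period is independent of speed: T = 2πm/(qB).
T = 2π(5.31×10^-26) / [(1×1.60×10^-19)(8.19×10^-3)] = 2.55×10^-4 s.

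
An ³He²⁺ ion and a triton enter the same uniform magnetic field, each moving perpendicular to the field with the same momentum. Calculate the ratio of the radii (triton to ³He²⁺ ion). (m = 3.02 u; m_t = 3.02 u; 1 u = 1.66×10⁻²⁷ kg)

ratio ≈ 2.00

r = p/(qB) ⇒ at equal p, r ∝ 1/q.
r_{triton}/r_{³He²⁺ ion} = 2.00.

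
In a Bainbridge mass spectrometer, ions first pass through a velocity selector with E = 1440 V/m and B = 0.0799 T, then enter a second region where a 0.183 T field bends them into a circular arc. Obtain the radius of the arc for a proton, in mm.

r ≈ 1.03 mm

The selector passes v = E/B = 1440/0.0799 = 1.80×10^4 m/s.
In the deflection region, r = mv/(qB₂) = (1.67×10^-27)(1.80×10^4) / [(1×1.60×10^-19)(0.183)] = 1.03×10^-3 m.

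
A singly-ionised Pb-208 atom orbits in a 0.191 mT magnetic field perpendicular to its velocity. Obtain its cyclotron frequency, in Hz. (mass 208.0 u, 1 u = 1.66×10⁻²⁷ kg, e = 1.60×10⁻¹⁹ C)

f = qB/(2πm) = (1×1.60×10^-19)(1.91×10^-4) / [2π(3.45×10^-25)] = 14.1 Hz.

f ≈ 14.1 Hz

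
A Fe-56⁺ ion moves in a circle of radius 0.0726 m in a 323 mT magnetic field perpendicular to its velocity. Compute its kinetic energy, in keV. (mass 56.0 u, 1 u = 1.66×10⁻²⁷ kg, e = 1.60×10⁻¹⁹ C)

v = qBr/m = (1×1.60×10^-19)(0.323)(0.0726) / (9.30×10^-26) = 4.04×10^4 m/s.
K = ½mv² = 0.5·(9.30×10^-26)·(4.04×10^4)² = 7.57×10^-17 J = 0.473 keV.

K ≈ 0.473 keV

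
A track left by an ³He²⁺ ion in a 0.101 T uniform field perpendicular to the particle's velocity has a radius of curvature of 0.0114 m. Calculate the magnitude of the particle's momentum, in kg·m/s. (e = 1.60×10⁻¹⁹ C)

p ≈ 3.68×10^-22 kg·m/s

Since qvB = mv²/r, the momentum p = mv = qBr.
p = (2×1.60×10^-19)(0.101)(0.0114) = 3.68×10^-22 kg·m/s.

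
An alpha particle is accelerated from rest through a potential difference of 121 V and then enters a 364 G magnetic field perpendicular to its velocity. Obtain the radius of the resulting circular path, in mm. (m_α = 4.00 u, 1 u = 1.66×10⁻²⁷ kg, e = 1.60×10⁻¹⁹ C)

The kinetic energy gained is K = qV = (2×1.60×10^-19)(121) = 3.87×10^-17 J.
v = √(2K/m) = 1.08×10^5 m/s.
r = mv/(qB) = (6.64×10^-27)(1.08×10^5) / [(2×1.60×10^-19)(0.0364)] = 0.0616 m.

r ≈ 61.6 mm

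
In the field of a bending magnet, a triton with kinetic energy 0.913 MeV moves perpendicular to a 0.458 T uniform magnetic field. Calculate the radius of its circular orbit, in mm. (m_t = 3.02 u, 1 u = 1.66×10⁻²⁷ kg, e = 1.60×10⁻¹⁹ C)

Convert the energy: K = 0.913 MeV = 1.46×10^-13 J.
v = √(2K/m) = √(2·1.46×10^-13/5.01×10^-27) = 7.63×10^6 m/s.
r = mv/(qB) = (5.01×10^-27)(7.63×10^6) / [(1×1.60×10^-19)(0.458)] = 0.522 m.

r ≈ 522 mm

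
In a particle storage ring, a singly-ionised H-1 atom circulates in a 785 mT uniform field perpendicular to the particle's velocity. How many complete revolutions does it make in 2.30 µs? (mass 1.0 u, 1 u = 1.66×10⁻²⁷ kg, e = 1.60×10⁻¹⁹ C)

N = 27

T = 2πm/(qB) = 2π(1.66×10^-27) / [(1×1.60×10^-19)(0.785)] = 8.3042×10^-8 s.
N = t/T = 2.30×10^-6 / 8.3042×10^-8 ≈ 27.70, so 27 complete revolutions.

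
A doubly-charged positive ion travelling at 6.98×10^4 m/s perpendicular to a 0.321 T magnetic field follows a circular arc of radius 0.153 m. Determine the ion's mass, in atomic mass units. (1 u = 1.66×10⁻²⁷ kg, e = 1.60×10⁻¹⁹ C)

m ≈ 136 u

qvB = mv²/r ⇒ m = qBr/v.
m = (2×1.60×10^-19)(0.321)(0.153) / (6.98×10^4) = 2.25×10^-25 kg = 136 u.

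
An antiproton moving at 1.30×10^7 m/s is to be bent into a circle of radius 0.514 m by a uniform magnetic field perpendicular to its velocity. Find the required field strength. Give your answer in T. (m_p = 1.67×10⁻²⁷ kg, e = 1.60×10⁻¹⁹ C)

B ≈ 0.264 T

qvB = mv²/r gives B = mv/(qr).
B = (1.67×10^-27)(1.30×10^7) / [(1×1.60×10^-19)(0.514)] = 0.264 T.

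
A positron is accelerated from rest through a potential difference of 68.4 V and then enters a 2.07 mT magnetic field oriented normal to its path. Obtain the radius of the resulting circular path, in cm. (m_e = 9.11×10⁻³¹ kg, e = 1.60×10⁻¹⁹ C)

The kinetic energy gained is K = qV = (1×1.60×10^-19)(68.4) = 1.09×10^-17 J.
v = √(2K/m) = 4.90×10^6 m/s.
r = mv/(qB) = (9.11×10^-31)(4.90×10^6) / [(1×1.60×10^-19)(2.07×10^-3)] = 0.0135 m.

r ≈ 1.35 cm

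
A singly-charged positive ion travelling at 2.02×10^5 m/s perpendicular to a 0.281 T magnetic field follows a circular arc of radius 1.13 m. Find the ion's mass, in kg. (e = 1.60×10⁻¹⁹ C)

m ≈ 2.52×10^-25 kg

qvB = mv²/r ⇒ m = qBr/v.
m = (1×1.60×10^-19)(0.281)(1.13) / (2.02×10^5) = 2.52×10^-25 kg.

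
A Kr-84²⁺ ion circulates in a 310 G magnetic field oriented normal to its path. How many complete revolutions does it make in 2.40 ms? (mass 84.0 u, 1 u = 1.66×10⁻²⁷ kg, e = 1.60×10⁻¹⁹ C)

N = 27

T = 2πm/(qB) = 2π(1.3944×10^-25) / [(2×1.60×10^-19)(0.0310)] = 8.8319×10^-5 s.
N = t/T = 2.40×10^-3 / 8.8319×10^-5 ≈ 27.17, so 27 complete revolutions.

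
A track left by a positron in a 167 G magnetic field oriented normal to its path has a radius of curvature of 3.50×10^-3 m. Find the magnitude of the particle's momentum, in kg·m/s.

Since qvB = mv²/r, the momentum p = mv = qBr.
p = (1×1.60×10^-19)(0.0167)(3.50×10^-3) = 9.35×10^-24 kg·m/s.

p ≈ 9.35×10^-24 kg·m/s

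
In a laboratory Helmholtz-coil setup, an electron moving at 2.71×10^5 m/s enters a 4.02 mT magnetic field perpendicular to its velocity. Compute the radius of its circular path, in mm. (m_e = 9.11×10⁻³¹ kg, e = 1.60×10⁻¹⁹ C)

The magnetic force provides the centripetal force: qvB = mv²/r, so r = mv/(qB).
r = (9.11×10^-31 kg)(2.71×10^5 m/s) / [(1×1.60×10^-19 C)(4.02×10^-3 T)] = 3.84×10^-4 m.

r ≈ 0.384 mm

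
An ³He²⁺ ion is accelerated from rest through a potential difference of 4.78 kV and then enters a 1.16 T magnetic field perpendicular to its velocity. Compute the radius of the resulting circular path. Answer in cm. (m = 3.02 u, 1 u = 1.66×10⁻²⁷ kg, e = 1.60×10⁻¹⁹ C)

The kinetic energy gained is K = qV = (2×1.60×10^-19)(4780) = 1.53×10^-15 J.
v = √(2K/m) = 7.81×10^5 m/s.
r = mv/(qB) = (5.01×10^-27)(7.81×10^5) / [(2×1.60×10^-19)(1.16)] = 0.0106 m.

r ≈ 1.06 cm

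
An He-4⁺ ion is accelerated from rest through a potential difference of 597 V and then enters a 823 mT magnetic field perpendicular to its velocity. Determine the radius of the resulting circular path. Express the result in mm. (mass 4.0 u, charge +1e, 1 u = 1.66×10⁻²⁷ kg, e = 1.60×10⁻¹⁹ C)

r ≈ 8.55 mm

The kinetic energy gained is K = qV = (1×1.60×10^-19)(597) = 9.55×10^-17 J.
v = √(2K/m) = 1.70×10^5 m/s.
r = mv/(qB) = (6.64×10^-27)(1.70×10^5) / [(1×1.60×10^-19)(0.823)] = 8.55×10^-3 m.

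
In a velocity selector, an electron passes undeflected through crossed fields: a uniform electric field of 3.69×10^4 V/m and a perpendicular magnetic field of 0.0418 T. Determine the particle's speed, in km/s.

v ≈ 883 km/s

For zero net force, qE = qvB, so v = E/B.
v = (3.69×10^4) / (0.0418) = 8.83×10^5 m/s.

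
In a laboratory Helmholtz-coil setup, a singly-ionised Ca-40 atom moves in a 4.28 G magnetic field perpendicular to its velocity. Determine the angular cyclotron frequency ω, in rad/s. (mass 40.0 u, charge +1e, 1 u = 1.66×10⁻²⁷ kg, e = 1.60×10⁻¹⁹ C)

ω = qB/m = (1×1.60×10^-19)(4.28×10^-4) / (6.64×10^-26) = 1030 rad/s.

ω ≈ 1030 rad/s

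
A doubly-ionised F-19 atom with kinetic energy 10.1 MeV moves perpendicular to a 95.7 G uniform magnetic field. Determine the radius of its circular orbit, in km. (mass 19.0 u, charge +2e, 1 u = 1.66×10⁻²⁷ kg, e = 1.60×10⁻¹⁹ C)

r ≈ 0.104 km

Convert the energy: K = 10.1 MeV = 1.62×10^-12 J.
v = √(2K/m) = √(2·1.62×10^-12/3.15×10^-26) = 1.01×10^7 m/s.
r = mv/(qB) = (3.15×10^-26)(1.01×10^7) / [(2×1.60×10^-19)(9.57×10^-3)] = 104 m.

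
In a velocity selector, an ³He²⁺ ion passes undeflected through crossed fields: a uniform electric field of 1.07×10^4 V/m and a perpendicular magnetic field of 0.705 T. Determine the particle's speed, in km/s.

For zero net force, qE = qvB, so v = E/B.
v = (1.07×10^4) / (0.705) = 1.52×10^4 m/s.

v ≈ 15.2 km/s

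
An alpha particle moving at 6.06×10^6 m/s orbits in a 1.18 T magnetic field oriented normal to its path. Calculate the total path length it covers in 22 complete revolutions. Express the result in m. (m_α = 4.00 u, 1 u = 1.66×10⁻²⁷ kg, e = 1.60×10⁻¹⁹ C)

L ≈ 14.7 m

r = mv/(qB) = 0.107 m, so one revolution covers 2πr = 0.670 m.
In 22 revolutions: L = 22·2πr = 14.7 m.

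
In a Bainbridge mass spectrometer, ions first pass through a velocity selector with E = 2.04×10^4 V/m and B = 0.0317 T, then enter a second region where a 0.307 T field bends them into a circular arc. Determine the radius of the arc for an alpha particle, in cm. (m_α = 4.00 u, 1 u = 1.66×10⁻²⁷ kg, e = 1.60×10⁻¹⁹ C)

The selector passes v = E/B = 2.04×10^4/0.0317 = 6.44×10^5 m/s.
In the deflection region, r = mv/(qB₂) = (6.64×10^-27)(6.44×10^5) / [(2×1.60×10^-19)(0.307)] = 0.0435 m.

r ≈ 4.35 cm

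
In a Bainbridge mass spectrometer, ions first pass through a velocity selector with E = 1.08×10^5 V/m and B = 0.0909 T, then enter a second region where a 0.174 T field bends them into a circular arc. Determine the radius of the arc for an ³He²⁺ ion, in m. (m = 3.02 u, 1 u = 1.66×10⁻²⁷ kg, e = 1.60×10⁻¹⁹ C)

r ≈ 0.107 m

The selector passes v = E/B = 1.08×10^5/0.0909 = 1.19×10^6 m/s.
In the deflection region, r = mv/(qB₂) = (5.01×10^-27)(1.19×10^6) / [(2×1.60×10^-19)(0.174)] = 0.107 m.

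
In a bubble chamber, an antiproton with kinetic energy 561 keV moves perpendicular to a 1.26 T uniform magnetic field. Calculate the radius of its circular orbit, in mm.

Convert the energy: K = 561 keV = 8.98×10^-14 J.
v = √(2K/m) = √(2·8.98×10^-14/1.67×10^-27) = 1.04×10^7 m/s.
r = mv/(qB) = (1.67×10^-27)(1.04×10^7) / [(1×1.60×10^-19)(1.26)] = 0.0859 m.

r ≈ 85.9 mm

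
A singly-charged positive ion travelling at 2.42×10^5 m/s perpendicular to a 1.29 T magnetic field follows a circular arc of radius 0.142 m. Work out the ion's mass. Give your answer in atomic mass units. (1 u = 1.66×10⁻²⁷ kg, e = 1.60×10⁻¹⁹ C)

m ≈ 73.0 u

qvB = mv²/r ⇒ m = qBr/v.
m = (1×1.60×10^-19)(1.29)(0.142) / (2.42×10^5) = 1.21×10^-25 kg = 73.0 u.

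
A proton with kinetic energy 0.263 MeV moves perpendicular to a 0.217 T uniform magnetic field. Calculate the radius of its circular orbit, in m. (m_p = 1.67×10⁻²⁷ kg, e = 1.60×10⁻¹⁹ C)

r ≈ 0.341 m

Convert the energy: K = 0.263 MeV = 4.21×10^-14 J.
v = √(2K/m) = √(2·4.21×10^-14/1.67×10^-27) = 7.10×10^6 m/s.
r = mv/(qB) = (1.67×10^-27)(7.10×10^6) / [(1×1.60×10^-19)(0.217)] = 0.341 m.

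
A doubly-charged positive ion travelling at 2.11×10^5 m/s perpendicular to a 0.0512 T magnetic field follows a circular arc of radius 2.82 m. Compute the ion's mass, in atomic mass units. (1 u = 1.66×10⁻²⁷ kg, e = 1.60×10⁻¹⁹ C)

m ≈ 132 u

qvB = mv²/r ⇒ m = qBr/v.
m = (2×1.60×10^-19)(0.0512)(2.82) / (2.11×10^5) = 2.19×10^-25 kg = 132 u.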